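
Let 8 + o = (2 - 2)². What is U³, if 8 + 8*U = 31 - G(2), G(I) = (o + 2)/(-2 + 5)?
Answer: 15625/512 ≈ 30.518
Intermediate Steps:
o = -8 (o = -8 + (2 - 2)² = -8 + 0² = -8 + 0 = -8)
G(I) = -2 (G(I) = (-8 + 2)/(-2 + 5) = -6/3 = -6*⅓ = -2)
U = 25/8 (U = -1 + (31 - 1*(-2))/8 = -1 + (31 + 2)/8 = -1 + (⅛)*33 = -1 + 33/8 = 25/8 ≈ 3.1250)
U³ = (25/8)³ = 15625/512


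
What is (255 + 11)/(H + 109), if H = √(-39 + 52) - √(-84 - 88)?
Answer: 266/(109 + √13 - 2*I*√43) ≈ 2.3306 + 0.27144*I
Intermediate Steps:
H = √13 - 2*I*√43 (H = √13 - √(-172) = √13 - 2*I*√43 ≈ 3.6056 - 13.115*I)
(255 + 11)/(H + 109) = (255 + 11)/((√13 - 2*I*√43) + 109) = 266/(109 + √13 - 2*I*√43)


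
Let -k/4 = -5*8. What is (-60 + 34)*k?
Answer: -4160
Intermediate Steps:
k = 160 (k = -(-20)*8 = -4*(-40) = 160)
(-60 + 34)*k = (-60 + 34)*160 = -26*160 = -4160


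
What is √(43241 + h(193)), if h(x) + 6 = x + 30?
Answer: √43458 ≈ 208.47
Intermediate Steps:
h(x) = 24 + x (h(x) = -6 + (x + 30) = -6 + (30 + x) = 24 + x)
√(43241 + h(193)) = √(43241 + (24 + 193)) = √(43241 + 217) = √43458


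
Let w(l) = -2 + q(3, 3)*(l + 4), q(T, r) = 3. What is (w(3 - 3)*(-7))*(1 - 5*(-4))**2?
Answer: -30870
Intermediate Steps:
w(l) = 10 + 3*l (w(l) = -2 + 3*(l + 4) = -2 + 3*(4 + l) = -2 + (12 + 3*l) = 10 + 3*l)
(w(3 - 3)*(-7))*(1 - 5*(-4))**2 = ((10 + 3*(3 - 3))*(-7))*(1 - 5*(-4))**2 = ((10 + 3*0)*(-7))*(1 + 20)**2 = ((10 + 0)*(-7))*21**2 = (10*(-7))*441 = -70*441 = -30870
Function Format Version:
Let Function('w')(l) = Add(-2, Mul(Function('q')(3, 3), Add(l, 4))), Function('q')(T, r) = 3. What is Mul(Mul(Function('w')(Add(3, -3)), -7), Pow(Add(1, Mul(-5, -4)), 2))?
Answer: -30870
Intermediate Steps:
Function('w')(l) = Add(10, Mul(3, l)) (Function('w')(l) = Add(-2, Mul(3, Add(l, 4))) = Add(-2, Mul(3, Add(4, l))) = Add(-2, Add(12, Mul(3, l))) = Add(10, Mul(3, l)))
Mul(Mul(Function('w')(Add(3, -3)), -7), Pow(Add(1, Mul(-5, -4)), 2)) = Mul(Mul(Add(10, Mul(3, Add(3, -3))), -7), Pow(Add(1, Mul(-5, -4)), 2)) = Mul(Mul(Add(10, Mul(3, 0)), -7), Pow(Add(1, 20), 2)) = Mul(Mul(Add(10, 0), -7), Pow(21, 2)) = Mul(Mul(10, -7), 441) = Mul(-70, 441) = -30870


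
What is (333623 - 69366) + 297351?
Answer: 561608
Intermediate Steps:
(333623 - 69366) + 297351 = 264257 + 297351 = 561608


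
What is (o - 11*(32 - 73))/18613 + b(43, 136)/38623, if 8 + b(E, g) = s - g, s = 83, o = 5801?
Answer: 240335603/718889899 ≈ 0.33431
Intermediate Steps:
b(E, g) = 75 - g (b(E, g) = -8 + (83 - g) = 75 - g)
(o - 11*(32 - 73))/18613 + b(43, 136)/38623 = (5801 - 11*(32 - 73))/18613 + (75 - 1*136)/38623 = (5801 - 11*(-41))*(1/18613) + (75 - 136)*(1/38623) = (5801 - 1*(-451))*(1/18613) - 61*1/38623 = (5801 + 451)*(1/18613) - 61/38623 = 6252*(1/18613) - 61/38623 = 6252/18613 - 61/38623 = 240335603/718889899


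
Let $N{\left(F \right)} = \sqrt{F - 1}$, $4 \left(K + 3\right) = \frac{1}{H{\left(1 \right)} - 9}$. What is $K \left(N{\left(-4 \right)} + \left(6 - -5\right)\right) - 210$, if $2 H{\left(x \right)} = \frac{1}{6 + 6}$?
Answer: $- \frac{52311}{215} - \frac{651 i \sqrt{5}}{215} \approx -243.31 - 6.7706 i$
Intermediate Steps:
$H{\left(x \right)} = \frac{1}{24}$ ($H{\left(x \right)} = \frac{1}{2 \left(6 + 6\right)} = \frac{1}{2 \cdot 12} = \frac{1}{2} \cdot \frac{1}{12} = \frac{1}{24}$)
$K = - \frac{651}{215}$ ($K = -3 + \frac{1}{4 \left(\frac{1}{24} - 9\right)} = -3 + \frac{1}{4 \left(- \frac{215}{24}\right)} = -3 + \frac{1}{4} \left(- \frac{24}{215}\right) = -3 - \frac{6}{215} = - \frac{651}{215} \approx -3.0279$)
$N{\left(F \right)} = \sqrt{-1 + F}$
$K \left(N{\left(-4 \right)} + \left(6 - -5\right)\right) - 210 = - \frac{651 \left(\sqrt{-1 - 4} + \left(6 - -5\right)\right)}{215} - 210 = - \frac{651 \left(\sqrt{-5} + \left(6 + 5\right)\right)}{215} - 210 = - \frac{651 \left(i \sqrt{5} + 11\right)}{215} - 210 = - \frac{651 \left(11 + i \sqrt{5}\right)}{215} - 210 = \left(- \frac{7161}{215} - \frac{651 i \sqrt{5}}{215}\right) - 210 = - \frac{52311}{215} - \frac{651 i \sqrt{5}}{215}$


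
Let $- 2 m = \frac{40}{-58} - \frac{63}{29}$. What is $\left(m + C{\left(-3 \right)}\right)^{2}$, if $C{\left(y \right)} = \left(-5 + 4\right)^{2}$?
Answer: $\frac{19881}{3364} \approx 5.9099$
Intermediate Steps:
$C{\left(y \right)} = 1$ ($C{\left(y \right)} = \left(-1\right)^{2} = 1$)
$m = \frac{83}{58}$ ($m = - \frac{\frac{40}{-58} - \frac{63}{29}}{2} = - \frac{40 \left(- \frac{1}{58}\right) - \frac{63}{29}}{2} = - \frac{- \frac{20}{29} - \frac{63}{29}}{2} = \left(- \frac{1}{2}\right) \left(- \frac{83}{29}\right) = \frac{83}{58} \approx 1.431$)
$\left(m + C{\left(-3 \right)}\right)^{2} = \left(\frac{83}{58} + 1\right)^{2} = \left(\frac{141}{58}\right)^{2} = \frac{19881}{3364}$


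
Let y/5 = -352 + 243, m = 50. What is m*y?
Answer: -27250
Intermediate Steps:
y = -545 (y = 5*(-352 + 243) = 5*(-109) = -545)
m*y = 50*(-545) = -27250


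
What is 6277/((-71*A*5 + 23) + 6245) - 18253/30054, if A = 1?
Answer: 26906323/59236434 ≈ 0.45422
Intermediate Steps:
6277/((-71*A*5 + 23) + 6245) - 18253/30054 = 6277/((-71*5 + 23) + 6245) - 18253/30054 = 6277/((-71*5 + 23) + 6245) - 18253*1/30054 = 6277/((-355 + 23) + 6245) - 18253/30054 = 6277/(-332 + 6245) - 18253/30054 = 6277/5913 - 18253/30054 = 26906323/59236434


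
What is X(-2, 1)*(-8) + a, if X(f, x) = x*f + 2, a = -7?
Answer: -7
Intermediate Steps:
X(f, x) = 2 + f*x (X(f, x) = f*x + 2 = 2 + f*x)
X(-2, 1)*(-8) + a = (2 - 2*1)*(-8) - 7 = (2 - 2)*(-8) - 7 = 0*(-8) - 7 = 0 - 7 = -7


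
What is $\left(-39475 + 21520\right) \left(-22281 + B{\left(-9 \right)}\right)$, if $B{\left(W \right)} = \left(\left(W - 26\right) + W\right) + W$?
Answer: $401006970$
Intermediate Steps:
$B{\left(W \right)} = -26 + 3 W$ ($B{\left(W \right)} = \left(\left(-26 + W\right) + W\right) + W = \left(-26 + 2 W\right) + W = -26 + 3 W$)
$\left(-39475 + 21520\right) \left(-22281 + B{\left(-9 \right)}\right) = \left(-39475 + 21520\right) \left(-22281 + \left(-26 + 3 \left(-9\right)\right)\right) = - 17955 \left(-22281 - 53\right) = \left(-17955\right) \left(-22334\right) = 401006970$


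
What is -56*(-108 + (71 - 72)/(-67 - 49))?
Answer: 175378/29 ≈ 6047.5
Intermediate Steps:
-56*(-108 + (71 - 72)/(-67 - 49)) = -56*(-108 - 1/(-116)) = -56*(-108 - 1*(-1/116)) = -56*(-108 + 1/116) = -56*(-12527/116) = 175378/29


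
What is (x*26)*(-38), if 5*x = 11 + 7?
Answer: -17784/5 ≈ -3556.8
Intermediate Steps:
x = 18/5 (x = (11 + 7)/5 = (⅕)*18 = 18/5 ≈ 3.6000)
(x*26)*(-38) = ((18/5)*26)*(-38) = (468/5)*(-38) = -17784/5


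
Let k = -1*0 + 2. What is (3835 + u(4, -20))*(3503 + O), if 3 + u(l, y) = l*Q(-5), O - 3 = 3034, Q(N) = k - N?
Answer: 25244400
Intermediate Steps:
k = 2 (k = 0 + 2 = 2)
Q(N) = 2 - N
O = 3037 (O = 3 + 3034 = 3037)
u(l, y) = -3 + 7*l (u(l, y) = -3 + l*(2 - 1*(-5)) = -3 + l*(2 + 5) = -3 + l*7 = -3 + 7*l)
(3835 + u(4, -20))*(3503 + O) = (3835 + (-3 + 7*4))*(3503 + 3037) = (3835 + (-3 + 28))*6540 = (3835 + 25)*6540 = 3860*6540 = 25244400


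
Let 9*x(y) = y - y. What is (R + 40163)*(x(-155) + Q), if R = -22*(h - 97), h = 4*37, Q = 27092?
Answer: 1057698772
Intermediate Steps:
h = 148
x(y) = 0 (x(y) = (y - y)/9 = (⅑)*0 = 0)
R = -1122 (R = -22*(148 - 97) = -22*51 = -1122)
(R + 40163)*(x(-155) + Q) = (-1122 + 40163)*(0 + 27092) = 39041*27092 = 1057698772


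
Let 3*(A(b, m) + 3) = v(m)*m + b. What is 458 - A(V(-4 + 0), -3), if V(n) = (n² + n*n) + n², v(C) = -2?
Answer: 443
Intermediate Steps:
V(n) = 3*n² (V(n) = (n² + n²) + n² = 2*n² + n² = 3*n²)
A(b, m) = -3 - 2*m/3 + b/3 (A(b, m) = -3 + (-2*m + b)/3 = -3 + (b - 2*m)/3 = -3 + (-2*m/3 + b/3) = -3 - 2*m/3 + b/3)
458 - A(V(-4 + 0), -3) = 458 - (-3 - ⅔*(-3) + (3*(-4 + 0)²)/3) = 458 - (-3 + 2 + (3*(-4)²)/3) = 458 - (-3 + 2 + (3*16)/3) = 458 - (-3 + 2 + (⅓)*48) = 458 - (-3 + 2 + 16) = 458 - 1*15 = 458 - 15 = 443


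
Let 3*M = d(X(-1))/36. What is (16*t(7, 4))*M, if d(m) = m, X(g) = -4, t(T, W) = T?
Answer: -112/27 ≈ -4.1481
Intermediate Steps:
M = -1/27 (M = (-4/36)/3 = (-4*1/36)/3 = (⅓)*(-⅑) = -1/27 ≈ -0.037037)
(16*t(7, 4))*M = (16*7)*(-1/27) = 112*(-1/27) = -112/27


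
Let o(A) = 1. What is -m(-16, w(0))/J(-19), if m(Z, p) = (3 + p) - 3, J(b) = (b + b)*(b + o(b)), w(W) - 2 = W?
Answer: -1/342 ≈ -0.0029240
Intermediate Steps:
w(W) = 2 + W
J(b) = 2*b*(1 + b) (J(b) = (b + b)*(b + 1) = (2*b)*(1 + b) = 2*b*(1 + b))
m(Z, p) = p
-m(-16, w(0))/J(-19) = -(2 + 0)/(2*(-19)*(1 - 19)) = -2/(2*(-19)*(-18)) = -2/684 = -1*1/342 = -1/342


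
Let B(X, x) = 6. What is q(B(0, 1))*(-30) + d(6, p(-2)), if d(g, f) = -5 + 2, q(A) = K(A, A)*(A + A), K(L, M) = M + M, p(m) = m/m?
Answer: -4323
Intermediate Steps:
p(m) = 1
K(L, M) = 2*M
q(A) = 4*A² (q(A) = (2*A)*(A + A) = (2*A)*(2*A) = 4*A²)
d(g, f) = -3
q(B(0, 1))*(-30) + d(6, p(-2)) = (4*6²)*(-30) - 3 = (4*36)*(-30) - 3 = 144*(-30) - 3 = -4320 - 3 = -4323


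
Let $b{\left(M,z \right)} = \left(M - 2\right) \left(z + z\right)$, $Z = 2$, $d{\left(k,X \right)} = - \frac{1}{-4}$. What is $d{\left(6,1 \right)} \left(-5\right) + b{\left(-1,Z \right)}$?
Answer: $- \frac{53}{4} \approx -13.25$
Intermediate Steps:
$d{\left(k,X \right)} = \frac{1}{4}$ ($d{\left(k,X \right)} = \left(-1\right) \left(- \frac{1}{4}\right) = \frac{1}{4}$)
$b{\left(M,z \right)} = 2 z \left(-2 + M\right)$ ($b{\left(M,z \right)} = \left(-2 + M\right) 2 z = 2 z \left(-2 + M\right)$)
$d{\left(6,1 \right)} \left(-5\right) + b{\left(-1,Z \right)} = \frac{1}{4} \left(-5\right) + 2 \cdot 2 \left(-2 - 1\right) = - \frac{5}{4} + 2 \cdot 2 \left(-3\right) = - \frac{5}{4} - 12 = - \frac{53}{4}$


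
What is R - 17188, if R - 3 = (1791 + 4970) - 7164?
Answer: -17588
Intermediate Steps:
R = -400 (R = 3 + ((1791 + 4970) - 7164) = 3 + (6761 - 7164) = 3 - 403 = -400)
R - 17188 = -400 - 17188 = -17588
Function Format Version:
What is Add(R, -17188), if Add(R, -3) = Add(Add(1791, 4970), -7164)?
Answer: -17588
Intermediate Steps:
R = -400 (R = Add(3, Add(Add(1791, 4970), -7164)) = Add(3, Add(6761, -7164)) = Add(3, -403) = -400)
Add(R, -17188) = Add(-400, -17188) = -17588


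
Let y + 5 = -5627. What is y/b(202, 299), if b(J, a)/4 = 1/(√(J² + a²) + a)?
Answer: -420992 - 1408*√130205 ≈ -9.2905e+5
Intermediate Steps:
y = -5632 (y = -5 - 5627 = -5632)
b(J, a) = 4/(a + √(J² + a²)) (b(J, a) = 4/(√(J² + a²) + a) = 4/(a + √(J² + a²)))
y/b(202, 299) = -(420992 + 1408*√(202² + 299²)) = -(420992 + 1408*√(40804 + 89401)) = -(420992 + 1408*√130205) = -5632*(299/4 + √130205/4) = -420992 - 1408*√130205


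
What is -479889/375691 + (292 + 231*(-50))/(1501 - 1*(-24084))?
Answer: -383895101/223536145 ≈ -1.7174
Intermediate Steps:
-479889/375691 + (292 + 231*(-50))/(1501 - 1*(-24084)) = -479889*1/375691 + (292 - 11550)/(1501 + 24084) = -479889/375691 - 11258/25585 = -383895101/223536145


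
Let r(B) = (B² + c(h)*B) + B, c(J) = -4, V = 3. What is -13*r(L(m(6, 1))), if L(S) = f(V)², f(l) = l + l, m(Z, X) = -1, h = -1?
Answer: -15444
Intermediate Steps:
f(l) = 2*l
L(S) = 36 (L(S) = (2*3)² = 6² = 36)
r(B) = B² - 3*B (r(B) = (B² - 4*B) + B = B² - 3*B)
-13*r(L(m(6, 1))) = -468*(-3 + 36) = -468*33 = -13*1188 = -15444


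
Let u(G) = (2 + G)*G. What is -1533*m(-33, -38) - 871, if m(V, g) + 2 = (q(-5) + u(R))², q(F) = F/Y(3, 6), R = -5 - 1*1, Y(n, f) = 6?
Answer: -9846691/12 ≈ -8.2056e+5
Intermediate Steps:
R = -6 (R = -5 - 1 = -6)
u(G) = G*(2 + G)
q(F) = F/6
m(V, g) = 19249/36 (m(V, g) = -2 + ((⅙)*(-5) - 6*(2 - 6))² = -2 + (-⅚ - 6*(-4))² = -2 + (-⅚ + 24)² = -2 + (139/6)² = -2 + 19321/36 = 19249/36)
-1533*m(-33, -38) - 871 = -1533*19249/36 - 871 = -9836239/12 - 871 = -9846691/12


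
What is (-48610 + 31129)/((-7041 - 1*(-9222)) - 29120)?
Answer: 17481/26939 ≈ 0.64891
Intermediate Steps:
(-48610 + 31129)/((-7041 - 1*(-9222)) - 29120) = -17481/((-7041 + 9222) - 29120) = -17481/(2181 - 29120) = -17481/(-26939) = -17481*(-1/26939) = 17481/26939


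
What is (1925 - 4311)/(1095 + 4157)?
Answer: -1193/2626 ≈ -0.45430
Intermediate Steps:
(1925 - 4311)/(1095 + 4157) = -2386/5252 = -2386*1/5252 = -1193/2626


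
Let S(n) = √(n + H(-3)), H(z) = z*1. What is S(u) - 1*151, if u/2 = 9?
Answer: -151 + √15 ≈ -147.13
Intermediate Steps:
u = 18 (u = 2*9 = 18)
H(z) = z
S(n) = √(-3 + n) (S(n) = √(n - 3) = √(-3 + n))
S(u) - 1*151 = √(-3 + 18) - 1*151 = √15 - 151 = -151 + √15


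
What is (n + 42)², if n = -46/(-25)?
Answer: 1201216/625 ≈ 1921.9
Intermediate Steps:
n = 46/25 (n = -46*(-1/25) = 46/25 ≈ 1.8400)
(n + 42)² = (46/25 + 42)² = (1096/25)² = 1201216/625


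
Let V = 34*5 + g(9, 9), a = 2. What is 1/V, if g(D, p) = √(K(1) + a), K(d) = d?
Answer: 170/28897 - √3/28897 ≈ 0.0058230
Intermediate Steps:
g(D, p) = √3 (g(D, p) = √(1 + 2) = √3)
V = 170 + √3 (V = 34*5 + √3 = 170 + √3 ≈ 171.73)
1/V = 1/(170 + √3)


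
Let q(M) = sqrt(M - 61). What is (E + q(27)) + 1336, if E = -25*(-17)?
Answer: 1761 + I*sqrt(34) ≈ 1761.0 + 5.831*I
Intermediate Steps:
E = 425 (E = -1*(-425) = 425)
q(M) = sqrt(-61 + M)
(E + q(27)) + 1336 = (425 + sqrt(-61 + 27)) + 1336 = (425 + sqrt(-34)) + 1336 = (425 + I*sqrt(34)) + 1336 = 1761 + I*sqrt(34)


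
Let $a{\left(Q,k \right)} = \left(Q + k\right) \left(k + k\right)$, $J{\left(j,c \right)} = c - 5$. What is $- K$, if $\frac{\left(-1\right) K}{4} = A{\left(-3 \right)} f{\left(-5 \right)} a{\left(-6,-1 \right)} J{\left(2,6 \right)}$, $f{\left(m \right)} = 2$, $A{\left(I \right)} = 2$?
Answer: $224$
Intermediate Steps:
$J{\left(j,c \right)} = -5 + c$
$a{\left(Q,k \right)} = 2 k \left(Q + k\right)$ ($a{\left(Q,k \right)} = \left(Q + k\right) 2 k = 2 k \left(Q + k\right)$)
$K = -224$ ($K = - 4 \cdot 2 \cdot 2 \cdot 2 \left(-1\right) \left(-6 - 1\right) \left(-5 + 6\right) = - 4 \cdot 4 \cdot 2 \left(-1\right) \left(-7\right) 1 = - 4 \cdot 4 \cdot 14 \cdot 1 = - 4 \cdot 56 \cdot 1 = \left(-4\right) 56 = -224$)
$- K = \left(-1\right) \left(-224\right) = 224$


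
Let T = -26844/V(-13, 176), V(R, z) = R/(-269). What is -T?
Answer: 7221036/13 ≈ 5.5546e+5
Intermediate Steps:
V(R, z) = -R/269 (V(R, z) = R*(-1/269) = -R/269)
T = -7221036/13 (T = -26844/((-1/269*(-13))) = -26844/13/269 = -26844*269/13 = -7221036/13 ≈ -5.5546e+5)
-T = -1*(-7221036/13) = 7221036/13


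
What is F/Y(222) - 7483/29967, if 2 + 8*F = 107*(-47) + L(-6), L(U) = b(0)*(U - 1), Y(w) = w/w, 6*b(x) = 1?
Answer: -14367505/22832 ≈ -629.27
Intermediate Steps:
b(x) = ⅙ (b(x) = (⅙)*1 = ⅙)
Y(w) = 1
L(U) = -⅙ + U/6 (L(U) = (U - 1)/6 = (-1 + U)/6 = -⅙ + U/6)
F = -30193/48 (F = -¼ + (107*(-47) + (-⅙ + (⅙)*(-6)))/8 = -¼ + (-5029 + (-⅙ - 1))/8 = -¼ + (-5029 - 7/6)/8 = -¼ + (⅛)*(-30181/6) = -¼ - 30181/48 = -30193/48 ≈ -629.02)
F/Y(222) - 7483/29967 = -30193/48/1 - 7483/29967 = -30193/48*1 - 7483*1/29967 = -30193/48 - 1069/4281 = -14367505/22832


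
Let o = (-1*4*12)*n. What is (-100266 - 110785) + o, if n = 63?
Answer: -214075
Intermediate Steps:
o = -3024 (o = (-1*4*12)*63 = -4*12*63 = -48*63 = -3024)
(-100266 - 110785) + o = (-100266 - 110785) - 3024 = -211051 - 3024 = -214075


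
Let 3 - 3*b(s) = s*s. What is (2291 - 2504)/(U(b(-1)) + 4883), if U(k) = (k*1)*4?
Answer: -639/14657 ≈ -0.043597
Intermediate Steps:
b(s) = 1 - s²/3 (b(s) = 1 - s*s/3 = 1 - s²/3)
U(k) = 4*k (U(k) = k*4 = 4*k)
(2291 - 2504)/(U(b(-1)) + 4883) = (2291 - 2504)/(4*(1 - ⅓*(-1)²) + 4883) = -213/(4*(1 - ⅓*1) + 4883) = -213/(4*(1 - ⅓) + 4883) = -213/(4*(⅔) + 4883) = -213/(8/3 + 4883) = -213/14657/3 = -213*3/14657 = -639/14657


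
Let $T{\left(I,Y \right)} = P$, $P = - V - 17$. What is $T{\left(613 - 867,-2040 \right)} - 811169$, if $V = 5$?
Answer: $-811191$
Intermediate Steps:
$P = -22$ ($P = \left(-1\right) 5 - 17 = -5 - 17 = -22$)
$T{\left(I,Y \right)} = -22$
$T{\left(613 - 867,-2040 \right)} - 811169 = -22 - 811169 = -811191$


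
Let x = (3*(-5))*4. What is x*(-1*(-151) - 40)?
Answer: -6660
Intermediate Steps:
x = -60 (x = -15*4 = -60)
x*(-1*(-151) - 40) = -60*(-1*(-151) - 40) = -60*(151 - 40) = -60*111 = -6660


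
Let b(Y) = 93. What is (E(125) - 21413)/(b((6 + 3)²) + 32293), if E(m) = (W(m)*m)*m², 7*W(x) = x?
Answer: 121995367/113351 ≈ 1076.3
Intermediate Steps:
W(x) = x/7
E(m) = m⁴/7 (E(m) = ((m/7)*m)*m² = (m²/7)*m² = m⁴/7)
(E(125) - 21413)/(b((6 + 3)²) + 32293) = ((⅐)*125⁴ - 21413)/(93 + 32293) = ((⅐)*244140625 - 21413)/32386 = (244140625/7 - 21413)*(1/32386) = (243990734/7)*(1/32386) = 121995367/113351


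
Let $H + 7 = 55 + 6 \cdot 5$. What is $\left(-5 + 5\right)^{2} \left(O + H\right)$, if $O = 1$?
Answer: $0$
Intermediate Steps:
$H = 78$ ($H = -7 + \left(55 + 6 \cdot 5\right) = -7 + \left(55 + 30\right) = -7 + 85 = 78$)
$\left(-5 + 5\right)^{2} \left(O + H\right) = \left(-5 + 5\right)^{2} \left(1 + 78\right) = 0^{2} \cdot 79 = 0 \cdot 79 = 0$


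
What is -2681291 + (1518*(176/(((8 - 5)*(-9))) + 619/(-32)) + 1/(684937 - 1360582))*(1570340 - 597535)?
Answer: -247733347915018075/6486192 ≈ -3.8194e+10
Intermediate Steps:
-2681291 + (1518*(176/(((8 - 5)*(-9))) + 619/(-32)) + 1/(684937 - 1360582))*(1570340 - 597535) = -2681291 + (1518*(176/((3*(-9))) + 619*(-1/32)) + 1/(-675645))*972805 = -2681291 + (1518*(176/(-27) - 619/32) - 1/675645)*972805 = -2681291 + (1518*(176*(-1/27) - 619/32) - 1/675645)*972805 = -2681291 + (1518*(-176/27 - 619/32) - 1/675645)*972805 = -2681291 + (1518*(-22345/864) - 1/675645)*972805 = -2681291 + (-5653285/144 - 1/675645)*972805 = -2681291 - 1273204581323/32430960*972805 = -2681291 - 247715956546784203/6486192 = -247733347915018075/6486192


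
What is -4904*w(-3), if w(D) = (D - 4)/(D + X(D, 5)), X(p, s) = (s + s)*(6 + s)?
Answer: 34328/107 ≈ 320.82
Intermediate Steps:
X(p, s) = 2*s*(6 + s) (X(p, s) = (2*s)*(6 + s) = 2*s*(6 + s))
w(D) = (-4 + D)/(110 + D) (w(D) = (D - 4)/(D + 2*5*(6 + 5)) = (-4 + D)/(D + 2*5*11) = (-4 + D)/(D + 110) = (-4 + D)/(110 + D))
-4904*w(-3) = -4904*(-4 - 3)/(110 - 3) = -4904*(-7)/107 = -4904*(-7/107) = 34328/107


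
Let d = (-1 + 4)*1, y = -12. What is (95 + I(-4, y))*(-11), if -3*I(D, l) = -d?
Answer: -1056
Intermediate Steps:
d = 3 (d = 3*1 = 3)
I(D, l) = 1 (I(D, l) = -(-1)*3/3 = -⅓*(-3) = 1)
(95 + I(-4, y))*(-11) = (95 + 1)*(-11) = 96*(-11) = -1056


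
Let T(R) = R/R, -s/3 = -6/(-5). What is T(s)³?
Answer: 1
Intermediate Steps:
s = -18/5 (s = -(-18)/(-5) = -(-18)*(-1)/5 = -3*6/5 = -18/5 ≈ -3.6000)
T(R) = 1
T(s)³ = 1³ = 1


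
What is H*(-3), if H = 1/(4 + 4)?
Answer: -3/8 ≈ -0.37500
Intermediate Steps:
H = ⅛ (H = 1/8 = ⅛ ≈ 0.12500)
H*(-3) = (⅛)*(-3) = -3/8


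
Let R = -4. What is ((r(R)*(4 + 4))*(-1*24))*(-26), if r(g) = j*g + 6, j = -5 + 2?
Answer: 89856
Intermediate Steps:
j = -3
r(g) = 6 - 3*g (r(g) = -3*g + 6 = 6 - 3*g)
((r(R)*(4 + 4))*(-1*24))*(-26) = (((6 - 3*(-4))*(4 + 4))*(-1*24))*(-26) = (((6 + 12)*8)*(-24))*(-26) = ((18*8)*(-24))*(-26) = (144*(-24))*(-26) = -3456*(-26) = 89856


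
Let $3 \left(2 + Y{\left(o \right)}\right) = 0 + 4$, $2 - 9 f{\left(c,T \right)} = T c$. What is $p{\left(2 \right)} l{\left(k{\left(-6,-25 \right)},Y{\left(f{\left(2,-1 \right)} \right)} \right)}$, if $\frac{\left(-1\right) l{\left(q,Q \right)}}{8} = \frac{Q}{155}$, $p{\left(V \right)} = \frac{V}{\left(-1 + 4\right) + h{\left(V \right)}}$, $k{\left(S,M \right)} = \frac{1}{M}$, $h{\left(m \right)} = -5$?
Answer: $- \frac{16}{465} \approx -0.034409$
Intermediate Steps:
$f{\left(c,T \right)} = \frac{2}{9} - \frac{T c}{9}$
$Y{\left(o \right)} = - \frac{2}{3}$ ($Y{\left(o \right)} = -2 + \frac{0 + 4}{3} = -2 + \frac{1}{3} \cdot 4 = -2 + \frac{4}{3} = - \frac{2}{3}$)
$p{\left(V \right)} = - \frac{V}{2}$ ($p{\left(V \right)} = \frac{V}{\left(-1 + 4\right) - 5} = \frac{V}{3 - 5} = \frac{V}{-2} = V \left(- \frac{1}{2}\right) = - \frac{V}{2}$)
$l{\left(q,Q \right)} = - \frac{8 Q}{155}$ ($l{\left(q,Q \right)} = - 8 \frac{Q}{155} = - \frac{8 Q}{155}$)
$p{\left(2 \right)} l{\left(k{\left(-6,-25 \right)},Y{\left(f{\left(2,-1 \right)} \right)} \right)} = \left(- \frac{1}{2}\right) 2 \left(\left(- \frac{8}{155}\right) \left(- \frac{2}{3}\right)\right) = \left(-1\right) \frac{16}{465} = - \frac{16}{465}$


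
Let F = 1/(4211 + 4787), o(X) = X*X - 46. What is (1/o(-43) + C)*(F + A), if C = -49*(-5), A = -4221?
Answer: -8388689663476/8111697 ≈ -1.0341e+6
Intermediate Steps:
o(X) = -46 + X² (o(X) = X² - 46 = -46 + X²)
C = 245
F = 1/8998 ≈ 0.00011114
(1/o(-43) + C)*(F + A) = (1/(-46 + (-43)²) + 245)*(1/8998 - 4221) = (1/(-46 + 1849) + 245)*(-37980557/8998) = (1/1803 + 245)*(-37980557/8998) = (441736/1803)*(-37980557/8998) = -8388689663476/8111697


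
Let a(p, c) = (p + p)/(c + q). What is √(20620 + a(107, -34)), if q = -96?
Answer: √87112545/65 ≈ 143.59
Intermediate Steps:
a(p, c) = 2*p/(-96 + c) (a(p, c) = (p + p)/(c - 96) = (2*p)/(-96 + c) = 2*p/(-96 + c))
√(20620 + a(107, -34)) = √(20620 + 2*107/(-96 - 34)) = √(20620 + 2*107/(-130)) = √(20620 + 2*107*(-1/130)) = √(20620 - 107/65) = √(1340193/65) = √87112545/65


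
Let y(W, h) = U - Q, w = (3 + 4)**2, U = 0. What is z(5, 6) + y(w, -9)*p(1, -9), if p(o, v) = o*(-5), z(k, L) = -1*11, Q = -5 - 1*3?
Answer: -51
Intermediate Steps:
Q = -8 (Q = -5 - 3 = -8)
z(k, L) = -11
w = 49 (w = 7**2 = 49)
y(W, h) = 8 (y(W, h) = 0 - 1*(-8) = 0 + 8 = 8)
p(o, v) = -5*o
z(5, 6) + y(w, -9)*p(1, -9) = -11 + 8*(-5*1) = -11 + 8*(-5) = -11 - 40 = -51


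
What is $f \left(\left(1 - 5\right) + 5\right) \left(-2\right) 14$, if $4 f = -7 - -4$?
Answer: $21$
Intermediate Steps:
$f = - \frac{3}{4}$ ($f = \frac{-7 - -4}{4} = \frac{-7 + 4}{4} = \frac{1}{4} \left(-3\right) = - \frac{3}{4} \approx -0.75$)
$f \left(\left(1 - 5\right) + 5\right) \left(-2\right) 14 = - \frac{3 \left(\left(1 - 5\right) + 5\right) \left(-2\right)}{4} \cdot 14 = - \frac{3 \left(-4 + 5\right) \left(-2\right)}{4} \cdot 14 = - \frac{3 \cdot 1 \left(-2\right)}{4} \cdot 14 = \left(- \frac{3}{4}\right) \left(-2\right) 14 = \frac{3}{2} \cdot 14 = 21$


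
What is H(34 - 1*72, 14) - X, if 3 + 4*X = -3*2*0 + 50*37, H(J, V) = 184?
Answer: -1111/4 ≈ -277.75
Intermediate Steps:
X = 1847/4 (X = -¾ + (-3*2*0 + 50*37)/4 = -¾ + (-6*0 + 1850)/4 = -¾ + (0 + 1850)/4 = -¾ + (¼)*1850 = -¾ + 925/2 = 1847/4 ≈ 461.75)
H(34 - 1*72, 14) - X = 184 - 1*1847/4 = 184 - 1847/4 = -1111/4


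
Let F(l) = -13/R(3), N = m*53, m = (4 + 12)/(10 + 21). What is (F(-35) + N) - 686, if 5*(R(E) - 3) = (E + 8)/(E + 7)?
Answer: -3307448/4991 ≈ -662.68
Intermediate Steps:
m = 16/31 ≈ 0.51613
R(E) = 3 + (8 + E)/(5*(7 + E)) (R(E) = 3 + ((E + 8)/(E + 7))/5 = 3 + ((8 + E)/(7 + E))/5 = 3 + (8 + E)/(5*(7 + E)))
N = 848/31 (N = (16/31)*53 = 848/31 ≈ 27.355)
F(l) = -650/161 (F(l) = -13*5*(7 + 3)/(113 + 16*3) = -13*50/(113 + 48) = -13/((⅕)*(⅒)*161) = -13/161/50 = -13*50/161 = -650/161)
(F(-35) + N) - 686 = (-650/161 + 848/31) - 686 = 116378/4991 - 686 = -3307448/4991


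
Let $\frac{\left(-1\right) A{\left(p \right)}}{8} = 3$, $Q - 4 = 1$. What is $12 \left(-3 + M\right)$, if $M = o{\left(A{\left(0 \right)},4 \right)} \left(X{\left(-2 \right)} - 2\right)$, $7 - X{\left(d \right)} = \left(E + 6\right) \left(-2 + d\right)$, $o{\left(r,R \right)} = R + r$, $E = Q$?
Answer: $-11796$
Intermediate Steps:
$Q = 5$ ($Q = 4 + 1 = 5$)
$A{\left(p \right)} = -24$ ($A{\left(p \right)} = \left(-8\right) 3 = -24$)
$E = 5$
$X{\left(d \right)} = 29 - 11 d$ ($X{\left(d \right)} = 7 - \left(5 + 6\right) \left(-2 + d\right) = 7 - 11 \left(-2 + d\right) = 7 - \left(-22 + 11 d\right) = 29 - 11 d$)
$M = -980$ ($M = \left(4 - 24\right) \left(\left(29 - -22\right) - 2\right) = - 20 \left(\left(29 + 22\right) - 2\right) = - 20 \left(51 - 2\right) = \left(-20\right) 49 = -980$)
$12 \left(-3 + M\right) = 12 \left(-3 - 980\right) = 12 \left(-983\right) = -11796$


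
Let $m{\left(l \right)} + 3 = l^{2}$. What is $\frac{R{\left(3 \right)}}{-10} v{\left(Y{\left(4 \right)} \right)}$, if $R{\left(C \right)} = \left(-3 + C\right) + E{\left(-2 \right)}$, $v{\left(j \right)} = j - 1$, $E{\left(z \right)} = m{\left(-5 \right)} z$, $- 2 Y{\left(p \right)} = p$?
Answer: $- \frac{66}{5} \approx -13.2$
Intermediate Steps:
$m{\left(l \right)} = -3 + l^{2}$
$Y{\left(p \right)} = - \frac{p}{2}$
$E{\left(z \right)} = 22 z$ ($E{\left(z \right)} = \left(-3 + \left(-5\right)^{2}\right) z = \left(-3 + 25\right) z = 22 z$)
$v{\left(j \right)} = -1 + j$ ($v{\left(j \right)} = j - 1 = -1 + j$)
$R{\left(C \right)} = -47 + C$ ($R{\left(C \right)} = \left(-3 + C\right) + 22 \left(-2\right) = \left(-3 + C\right) - 44 = -47 + C$)
$\frac{R{\left(3 \right)}}{-10} v{\left(Y{\left(4 \right)} \right)} = \frac{-47 + 3}{-10} \left(-1 - 2\right) = \left(- \frac{1}{10}\right) \left(-44\right) \left(-1 - 2\right) = \frac{22}{5} \left(-3\right) = - \frac{66}{5}$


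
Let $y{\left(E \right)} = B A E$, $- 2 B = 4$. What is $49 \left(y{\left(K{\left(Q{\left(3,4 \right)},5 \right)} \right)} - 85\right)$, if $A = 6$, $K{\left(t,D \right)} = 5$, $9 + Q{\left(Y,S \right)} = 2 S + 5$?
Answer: $-7105$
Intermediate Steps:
$B = -2$ ($B = \left(- \frac{1}{2}\right) 4 = -2$)
$Q{\left(Y,S \right)} = -4 + 2 S$ ($Q{\left(Y,S \right)} = -9 + \left(2 S + 5\right) = -9 + \left(5 + 2 S\right) = -4 + 2 S$)
$y{\left(E \right)} = - 12 E$ ($y{\left(E \right)} = \left(-2\right) 6 E = - 12 E$)
$49 \left(y{\left(K{\left(Q{\left(3,4 \right)},5 \right)} \right)} - 85\right) = 49 \left(\left(-12\right) 5 - 85\right) = 49 \left(-60 - 85\right) = 49 \left(-145\right) = -7105$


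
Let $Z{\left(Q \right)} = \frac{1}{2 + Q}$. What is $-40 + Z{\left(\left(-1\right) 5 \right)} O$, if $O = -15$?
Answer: $-35$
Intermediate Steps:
$-40 + Z{\left(\left(-1\right) 5 \right)} O = -40 + \frac{1}{2 - 5} \left(-15\right) = -40 + \frac{1}{-3} \left(-15\right) = -40 - -5 = -40 + 5 = -35$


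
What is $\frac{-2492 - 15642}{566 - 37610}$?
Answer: $\frac{9067}{18522} \approx 0.48953$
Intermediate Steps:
$\frac{-2492 - 15642}{566 - 37610} = - \frac{18134}{-37044} = \left(-18134\right) \left(- \frac{1}{37044}\right) = \frac{9067}{18522}$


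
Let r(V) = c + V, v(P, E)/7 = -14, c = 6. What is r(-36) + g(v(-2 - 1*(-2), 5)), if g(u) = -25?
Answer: -55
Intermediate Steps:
v(P, E) = -98 (v(P, E) = 7*(-14) = -98)
r(V) = 6 + V
r(-36) + g(v(-2 - 1*(-2), 5)) = (6 - 36) - 25 = -30 - 25 = -55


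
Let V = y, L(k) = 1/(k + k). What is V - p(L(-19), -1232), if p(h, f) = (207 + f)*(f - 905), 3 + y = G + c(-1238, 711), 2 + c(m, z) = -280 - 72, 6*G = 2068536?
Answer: -1846026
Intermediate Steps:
G = 344756 (G = (⅙)*2068536 = 344756)
L(k) = 1/(2*k)
c(m, z) = -354 (c(m, z) = -2 + (-280 - 72) = -2 - 352 = -354)
y = 344399 (y = -3 + (344756 - 354) = -3 + 344402 = 344399)
p(h, f) = (-905 + f)*(207 + f) (p(h, f) = (207 + f)*(-905 + f) = (-905 + f)*(207 + f))
V = 344399
V - p(L(-19), -1232) = 344399 - (-187335 + (-1232)² - 698*(-1232)) = 344399 - (-187335 + 1517824 + 859936) = 344399 - 1*2190425 = 344399 - 2190425 = -1846026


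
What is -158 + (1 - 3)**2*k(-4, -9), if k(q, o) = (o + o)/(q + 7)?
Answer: -182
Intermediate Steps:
k(q, o) = 2*o/(7 + q) (k(q, o) = (2*o)/(7 + q) = 2*o/(7 + q))
-158 + (1 - 3)**2*k(-4, -9) = -158 + (1 - 3)**2*(2*(-9)/(7 - 4)) = -158 + (-2)**2*(2*(-9)/3) = -158 + 4*(2*(-9)*(1/3)) = -158 + 4*(-6) = -158 - 24 = -182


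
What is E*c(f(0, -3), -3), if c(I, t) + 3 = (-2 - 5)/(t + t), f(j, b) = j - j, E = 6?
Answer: -11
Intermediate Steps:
f(j, b) = 0
c(I, t) = -3 - 7/(2*t) (c(I, t) = -3 + (-2 - 5)/(t + t) = -3 - 7*1/(2*t) = -3 - 7/(2*t))
E*c(f(0, -3), -3) = 6*(-3 - 7/2/(-3)) = 6*(-3 - 7/2*(-1/3)) = 6*(-3 + 7/6) = 6*(-11/6) = -11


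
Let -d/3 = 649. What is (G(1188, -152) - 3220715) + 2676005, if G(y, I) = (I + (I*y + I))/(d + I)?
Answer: -1143165410/2099 ≈ -5.4462e+5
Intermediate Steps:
d = -1947 (d = -3*649 = -1947)
G(y, I) = (2*I + I*y)/(-1947 + I) (G(y, I) = (I + (I*y + I))/(-1947 + I) = (I + (I + I*y))/(-1947 + I) = (2*I + I*y)/(-1947 + I))
(G(1188, -152) - 3220715) + 2676005 = (-152*(2 + 1188)/(-1947 - 152) - 3220715) + 2676005 = (-152*1190/(-2099) - 3220715) + 2676005 = (-152*(-1/2099)*1190 - 3220715) + 2676005 = (180880/2099 - 3220715) + 2676005 = -6760099905/2099 + 2676005 = -1143165410/2099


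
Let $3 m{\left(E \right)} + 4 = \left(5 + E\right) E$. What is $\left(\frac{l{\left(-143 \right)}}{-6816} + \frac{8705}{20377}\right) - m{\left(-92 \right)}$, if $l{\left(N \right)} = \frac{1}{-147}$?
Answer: $- \frac{109529202679}{41080032} \approx -2666.2$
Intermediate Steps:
$l{\left(N \right)} = - \frac{1}{147}$
$m{\left(E \right)} = - \frac{4}{3} + \frac{E \left(5 + E\right)}{3}$ ($m{\left(E \right)} = - \frac{4}{3} + \frac{\left(5 + E\right) E}{3} = - \frac{4}{3} + \frac{E \left(5 + E\right)}{3}$)
$\left(\frac{l{\left(-143 \right)}}{-6816} + \frac{8705}{20377}\right) - m{\left(-92 \right)} = \left(- \frac{1}{147 \left(-6816\right)} + \frac{8705}{20377}\right) - \left(- \frac{4}{3} + \frac{\left(-92\right)^{2}}{3} + \frac{5}{3} \left(-92\right)\right) = \left(\left(- \frac{1}{147}\right) \left(- \frac{1}{6816}\right) + 8705 \cdot \frac{1}{20377}\right) - \left(- \frac{4}{3} + \frac{1}{3} \cdot 8464 - \frac{460}{3}\right) = \left(\frac{1}{1001952} + \frac{8705}{20377}\right) - \left(- \frac{4}{3} + \frac{8464}{3} - \frac{460}{3}\right) = \frac{17549321}{41080032} - \frac{8000}{3} = - \frac{109529202679}{41080032}$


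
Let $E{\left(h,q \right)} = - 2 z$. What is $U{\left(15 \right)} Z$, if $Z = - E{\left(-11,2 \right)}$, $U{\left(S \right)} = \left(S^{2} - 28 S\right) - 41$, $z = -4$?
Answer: $1888$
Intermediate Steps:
$U{\left(S \right)} = -41 + S^{2} - 28 S$
$E{\left(h,q \right)} = 8$ ($E{\left(h,q \right)} = \left(-2\right) \left(-4\right) = 8$)
$Z = -8$ ($Z = \left(-1\right) 8 = -8$)
$U{\left(15 \right)} Z = \left(-41 + 15^{2} - 420\right) \left(-8\right) = \left(-41 + 225 - 420\right) \left(-8\right) = \left(-236\right) \left(-8\right) = 1888$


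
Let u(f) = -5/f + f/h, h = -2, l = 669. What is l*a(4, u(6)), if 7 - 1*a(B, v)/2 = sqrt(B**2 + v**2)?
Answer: 9366 - 223*sqrt(1105) ≈ 1953.1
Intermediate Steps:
u(f) = -5/f - f/2 (u(f) = -5/f + f/(-2) = -5/f + f*(-1/2) = -5/f - f/2)
a(B, v) = 14 - 2*sqrt(B**2 + v**2)
l*a(4, u(6)) = 669*(14 - 2*sqrt(4**2 + (-5/6 - 1/2*6)**2)) = 669*(14 - 2*sqrt(16 + (-5*1/6 - 3)**2)) = 669*(14 - 2*sqrt(16 + (-5/6 - 3)**2)) = 669*(14 - 2*sqrt(16 + (-23/6)**2)) = 669*(14 - 2*sqrt(16 + 529/36)) = 669*(14 - sqrt(1105)/3) = 9366 - 223*sqrt(1105)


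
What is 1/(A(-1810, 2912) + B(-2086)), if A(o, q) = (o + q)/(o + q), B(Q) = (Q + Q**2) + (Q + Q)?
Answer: 1/4345139 ≈ 2.3014e-7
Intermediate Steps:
B(Q) = Q**2 + 3*Q (B(Q) = (Q + Q**2) + 2*Q = Q**2 + 3*Q)
A(o, q) = 1
1/(A(-1810, 2912) + B(-2086)) = 1/(1 - 2086*(3 - 2086)) = 1/(1 - 2086*(-2083)) = 1/(1 + 4345138) = 1/4345139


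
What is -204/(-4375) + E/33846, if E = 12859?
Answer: 63162709/148076250 ≈ 0.42656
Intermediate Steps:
-204/(-4375) + E/33846 = -204/(-4375) + 12859/33846 = -204*(-1/4375) + 12859*(1/33846) = 204/4375 + 12859/33846 = 63162709/148076250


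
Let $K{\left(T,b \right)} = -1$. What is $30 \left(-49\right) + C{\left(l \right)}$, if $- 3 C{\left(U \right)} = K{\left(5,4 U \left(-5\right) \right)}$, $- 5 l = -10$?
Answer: $- \frac{4409}{3} \approx -1469.7$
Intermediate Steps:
$l = 2$ ($l = \left(- \frac{1}{5}\right) \left(-10\right) = 2$)
$C{\left(U \right)} = \frac{1}{3}$ ($C{\left(U \right)} = \left(- \frac{1}{3}\right) \left(-1\right) = \frac{1}{3}$)
$30 \left(-49\right) + C{\left(l \right)} = 30 \left(-49\right) + \frac{1}{3} = -1470 + \frac{1}{3} = - \frac{4409}{3}$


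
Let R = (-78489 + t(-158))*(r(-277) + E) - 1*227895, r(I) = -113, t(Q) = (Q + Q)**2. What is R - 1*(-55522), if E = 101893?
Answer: 2174560887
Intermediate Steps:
t(Q) = 4*Q**2 (t(Q) = (2*Q)**2 = 4*Q**2)
R = 2174505365 (R = (-78489 + 4*(-158)**2)*(-113 + 101893) - 1*227895 = (-78489 + 4*24964)*101780 - 227895 = (-78489 + 99856)*101780 - 227895 = 21367*101780 - 227895 = 2174733260 - 227895 = 2174505365)
R - 1*(-55522) = 2174505365 - 1*(-55522) = 2174505365 + 55522 = 2174560887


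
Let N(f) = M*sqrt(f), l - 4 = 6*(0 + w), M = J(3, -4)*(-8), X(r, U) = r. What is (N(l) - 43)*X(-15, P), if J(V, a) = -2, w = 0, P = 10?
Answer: 165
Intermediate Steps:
M = 16 (M = -2*(-8) = 16)
l = 4 (l = 4 + 6*(0 + 0) = 4 + 6*0 = 4 + 0 = 4)
N(f) = 16*sqrt(f)
(N(l) - 43)*X(-15, P) = (16*sqrt(4) - 43)*(-15) = (16*2 - 43)*(-15) = (32 - 43)*(-15) = -11*(-15) = 165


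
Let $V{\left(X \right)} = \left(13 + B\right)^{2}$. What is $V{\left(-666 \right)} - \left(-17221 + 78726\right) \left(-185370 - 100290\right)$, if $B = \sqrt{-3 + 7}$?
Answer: $17569518525$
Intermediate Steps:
$B = 2$ ($B = \sqrt{4} = 2$)
$V{\left(X \right)} = 225$ ($V{\left(X \right)} = \left(13 + 2\right)^{2} = 15^{2} = 225$)
$V{\left(-666 \right)} - \left(-17221 + 78726\right) \left(-185370 - 100290\right) = 225 - \left(-17221 + 78726\right) \left(-185370 - 100290\right) = 225 - 61505 \left(-285660\right) = 225 - -17569518300 = 225 + 17569518300 = 17569518525$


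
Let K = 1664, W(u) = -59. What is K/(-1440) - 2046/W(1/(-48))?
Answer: 89002/2655 ≈ 33.522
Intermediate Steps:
K/(-1440) - 2046/W(1/(-48)) = 1664/(-1440) - 2046/(-59) = 1664*(-1/1440) - 2046*(-1/59) = -52/45 + 2046/59 = 89002/2655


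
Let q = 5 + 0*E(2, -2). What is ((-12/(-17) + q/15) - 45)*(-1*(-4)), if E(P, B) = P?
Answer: -8968/51 ≈ -175.84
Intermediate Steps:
q = 5 (q = 5 + 0*2 = 5 + 0 = 5)
((-12/(-17) + q/15) - 45)*(-1*(-4)) = ((-12/(-17) + 5/15) - 45)*(-1*(-4)) = ((-12*(-1/17) + 5*(1/15)) - 45)*4 = ((12/17 + ⅓) - 45)*4 = (53/51 - 45)*4 = -2242/51*4 = -8968/51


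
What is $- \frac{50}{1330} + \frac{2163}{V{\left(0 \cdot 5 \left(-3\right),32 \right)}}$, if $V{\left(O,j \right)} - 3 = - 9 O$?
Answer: $\frac{95888}{133} \approx 720.96$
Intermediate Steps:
$V{\left(O,j \right)} = 3 - 9 O$
$- \frac{50}{1330} + \frac{2163}{V{\left(0 \cdot 5 \left(-3\right),32 \right)}} = - \frac{50}{1330} + \frac{2163}{3 - 9 \cdot 0 \cdot 5 \left(-3\right)} = \left(-50\right) \frac{1}{1330} + \frac{2163}{3 - 9 \cdot 0 \left(-3\right)} = - \frac{5}{133} + \frac{2163}{3 - 0} = - \frac{5}{133} + \frac{2163}{3 + 0} = - \frac{5}{133} + \frac{2163}{3} = - \frac{5}{133} + 2163 \cdot \frac{1}{3} = - \frac{5}{133} + 721 = \frac{95888}{133}$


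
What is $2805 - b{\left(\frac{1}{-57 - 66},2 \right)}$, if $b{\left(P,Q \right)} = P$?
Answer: $\frac{345016}{123} \approx 2805.0$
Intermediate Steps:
$2805 - b{\left(\frac{1}{-57 - 66},2 \right)} = 2805 - \frac{1}{-57 - 66} = 2805 - \frac{1}{-123} = 2805 - - \frac{1}{123} = 2805 + \frac{1}{123} = \frac{345016}{123}$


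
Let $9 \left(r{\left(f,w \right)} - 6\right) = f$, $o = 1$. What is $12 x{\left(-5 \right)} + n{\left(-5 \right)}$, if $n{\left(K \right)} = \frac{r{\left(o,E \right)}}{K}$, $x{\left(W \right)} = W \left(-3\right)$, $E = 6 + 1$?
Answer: $\frac{1609}{9} \approx 178.78$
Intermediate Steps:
$E = 7$
$r{\left(f,w \right)} = 6 + \frac{f}{9}$
$x{\left(W \right)} = - 3 W$
$n{\left(K \right)} = \frac{55}{9 K}$ ($n{\left(K \right)} = \frac{6 + \frac{1}{9} \cdot 1}{K} = \frac{6 + \frac{1}{9}}{K} = \frac{55}{9 K}$)
$12 x{\left(-5 \right)} + n{\left(-5 \right)} = 12 \left(\left(-3\right) \left(-5\right)\right) + \frac{55}{9 \left(-5\right)} = 12 \cdot 15 + \frac{55}{9} \left(- \frac{1}{5}\right) = 180 - \frac{11}{9} = \frac{1609}{9}$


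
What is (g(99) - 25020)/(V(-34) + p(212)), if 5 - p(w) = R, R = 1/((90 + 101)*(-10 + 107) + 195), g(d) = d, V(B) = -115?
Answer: 35890074/158417 ≈ 226.55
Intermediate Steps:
R = 1/18722 (R = 1/(191*97 + 195) = 1/(18527 + 195) = 1/18722 ≈ 5.3413e-5)
p(w) = 93609/18722 (p(w) = 5 - 1*1/18722 = 5 - 1/18722 = 93609/18722)
(g(99) - 25020)/(V(-34) + p(212)) = (99 - 25020)/(-115 + 93609/18722) = -24921/(-2059421/18722) = -24921*(-18722/2059421) = 35890074/158417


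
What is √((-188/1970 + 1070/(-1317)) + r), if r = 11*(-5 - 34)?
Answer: I*√723468156824985/1297245 ≈ 20.734*I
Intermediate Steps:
r = -429 (r = 11*(-39) = -429)
√((-188/1970 + 1070/(-1317)) + r) = √((-188/1970 + 1070/(-1317)) - 429) = √((-188*1/1970 + 1070*(-1/1317)) - 429) = √((-94/985 - 1070/1317) - 429) = √(-1177748/1297245 - 429) = √(-557695853/1297245) = I*√723468156824985/1297245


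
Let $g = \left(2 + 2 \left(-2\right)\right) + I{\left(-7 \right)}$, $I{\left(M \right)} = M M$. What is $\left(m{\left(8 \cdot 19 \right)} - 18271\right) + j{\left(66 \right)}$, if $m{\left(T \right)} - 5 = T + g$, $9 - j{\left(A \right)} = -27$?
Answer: $-18031$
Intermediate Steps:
$I{\left(M \right)} = M^{2}$
$j{\left(A \right)} = 36$ ($j{\left(A \right)} = 9 - -27 = 9 + 27 = 36$)
$g = 47$ ($g = \left(2 + 2 \left(-2\right)\right) + \left(-7\right)^{2} = \left(2 - 4\right) + 49 = -2 + 49 = 47$)
$m{\left(T \right)} = 52 + T$ ($m{\left(T \right)} = 5 + \left(T + 47\right) = 5 + \left(47 + T\right) = 52 + T$)
$\left(m{\left(8 \cdot 19 \right)} - 18271\right) + j{\left(66 \right)} = \left(\left(52 + 8 \cdot 19\right) - 18271\right) + 36 = \left(\left(52 + 152\right) - 18271\right) + 36 = \left(204 - 18271\right) + 36 = -18067 + 36 = -18031$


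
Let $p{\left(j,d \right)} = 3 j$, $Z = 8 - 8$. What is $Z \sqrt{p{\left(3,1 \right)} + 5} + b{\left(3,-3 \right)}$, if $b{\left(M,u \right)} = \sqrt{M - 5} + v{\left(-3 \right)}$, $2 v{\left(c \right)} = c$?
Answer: $- \frac{3}{2} + i \sqrt{2} \approx -1.5 + 1.4142 i$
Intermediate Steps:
$Z = 0$ ($Z = 8 - 8 = 0$)
$v{\left(c \right)} = \frac{c}{2}$
$b{\left(M,u \right)} = - \frac{3}{2} + \sqrt{-5 + M}$ ($b{\left(M,u \right)} = \sqrt{M - 5} + \frac{1}{2} \left(-3\right) = \sqrt{-5 + M} - \frac{3}{2} = - \frac{3}{2} + \sqrt{-5 + M}$)
$Z \sqrt{p{\left(3,1 \right)} + 5} + b{\left(3,-3 \right)} = 0 \sqrt{3 \cdot 3 + 5} - \left(\frac{3}{2} - \sqrt{-5 + 3}\right) = 0 \sqrt{9 + 5} - \left(\frac{3}{2} - \sqrt{-2}\right) = 0 \sqrt{14} - \left(\frac{3}{2} - i \sqrt{2}\right) = 0 - \left(\frac{3}{2} - i \sqrt{2}\right) = - \frac{3}{2} + i \sqrt{2}$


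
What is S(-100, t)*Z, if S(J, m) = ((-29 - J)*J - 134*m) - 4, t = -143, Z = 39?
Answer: 470262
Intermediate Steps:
S(J, m) = -4 - 134*m + J*(-29 - J) (S(J, m) = (J*(-29 - J) - 134*m) - 4 = (-134*m + J*(-29 - J)) - 4 = -4 - 134*m + J*(-29 - J))
S(-100, t)*Z = (-4 - 1*(-100)² - 134*(-143) - 29*(-100))*39 = (-4 - 1*10000 + 19162 + 2900)*39 = (-4 - 10000 + 19162 + 2900)*39 = 12058*39 = 470262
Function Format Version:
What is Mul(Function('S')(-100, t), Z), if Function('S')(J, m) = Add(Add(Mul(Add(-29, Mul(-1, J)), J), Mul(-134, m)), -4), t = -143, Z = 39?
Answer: 470262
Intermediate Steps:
Function('S')(J, m) = Add(-4, Mul(-134, m), Mul(J, Add(-29, Mul(-1, J)))) (Function('S')(J, m) = Add(Add(Mul(J, Add(-29, Mul(-1, J))), Mul(-134, m)), -4) = Add(Add(Mul(-134, m), Mul(J, Add(-29, Mul(-1, J)))), -4) = Add(-4, Mul(-134, m), Mul(J, Add(-29, Mul(-1, J)))))
Mul(Function('S')(-100, t), Z) = Mul(Add(-4, Mul(-1, Pow(-100, 2)), Mul(-134, -143), Mul(-29, -100)), 39) = Mul(Add(-4, Mul(-1, 10000), 19162, 2900), 39) = Mul(Add(-4, -10000, 19162, 2900), 39) = Mul(12058, 39) = 470262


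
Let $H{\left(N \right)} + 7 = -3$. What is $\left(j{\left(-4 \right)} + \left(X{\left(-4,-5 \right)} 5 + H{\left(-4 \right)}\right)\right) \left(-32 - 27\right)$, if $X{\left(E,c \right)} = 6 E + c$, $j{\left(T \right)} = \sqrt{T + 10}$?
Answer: $9145 - 59 \sqrt{6} \approx 9000.5$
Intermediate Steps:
$H{\left(N \right)} = -10$ ($H{\left(N \right)} = -7 - 3 = -10$)
$j{\left(T \right)} = \sqrt{10 + T}$
$X{\left(E,c \right)} = c + 6 E$
$\left(j{\left(-4 \right)} + \left(X{\left(-4,-5 \right)} 5 + H{\left(-4 \right)}\right)\right) \left(-32 - 27\right) = \left(\sqrt{10 - 4} + \left(\left(-5 + 6 \left(-4\right)\right) 5 - 10\right)\right) \left(-32 - 27\right) = \left(\sqrt{6} + \left(\left(-5 - 24\right) 5 - 10\right)\right) \left(-32 - 27\right) = \left(\sqrt{6} - 155\right) \left(-59\right) = \left(-155 + \sqrt{6}\right) \left(-59\right) = 9145 - 59 \sqrt{6}$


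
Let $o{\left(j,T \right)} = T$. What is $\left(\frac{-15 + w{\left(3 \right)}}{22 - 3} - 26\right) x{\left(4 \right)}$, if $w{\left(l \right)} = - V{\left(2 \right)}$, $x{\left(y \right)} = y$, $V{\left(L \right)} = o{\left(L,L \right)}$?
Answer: $- \frac{2044}{19} \approx -107.58$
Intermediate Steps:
$V{\left(L \right)} = L$
$w{\left(l \right)} = -2$ ($w{\left(l \right)} = \left(-1\right) 2 = -2$)
$\left(\frac{-15 + w{\left(3 \right)}}{22 - 3} - 26\right) x{\left(4 \right)} = \left(\frac{-15 - 2}{22 - 3} - 26\right) 4 = \left(- \frac{17}{19} - 26\right) 4 = \left(- \frac{511}{19}\right) 4 = - \frac{2044}{19}$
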